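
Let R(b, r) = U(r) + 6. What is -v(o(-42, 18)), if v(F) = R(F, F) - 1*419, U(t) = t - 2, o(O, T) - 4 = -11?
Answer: 422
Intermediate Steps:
o(O, T) = -7 (o(O, T) = 4 - 11 = -7)
U(t) = -2 + t
R(b, r) = 4 + r (R(b, r) = (-2 + r) + 6 = 4 + r)
v(F) = -415 + F (v(F) = (4 + F) - 1*419 = (4 + F) - 419 = -415 + F)
-v(o(-42, 18)) = -(-415 - 7) = -1*(-422) = 422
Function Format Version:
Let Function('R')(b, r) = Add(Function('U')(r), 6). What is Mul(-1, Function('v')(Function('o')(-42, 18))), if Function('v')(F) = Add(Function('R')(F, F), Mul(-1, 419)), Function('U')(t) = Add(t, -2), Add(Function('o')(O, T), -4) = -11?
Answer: 422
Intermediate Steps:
Function('o')(O, T) = -7 (Function('o')(O, T) = Add(4, -11) = -7)
Function('U')(t) = Add(-2, t)
Function('R')(b, r) = Add(4, r) (Function('R')(b, r) = Add(Add(-2, r), 6) = Add(4, r))
Function('v')(F) = Add(-415, F) (Function('v')(F) = Add(Add(4, F), Mul(-1, 419)) = Add(Add(4, F), -419) = Add(-415, F))
Mul(-1, Function('v')(Function('o')(-42, 18))) = Mul(-1, Add(-415, -7)) = Mul(-1, -422) = 422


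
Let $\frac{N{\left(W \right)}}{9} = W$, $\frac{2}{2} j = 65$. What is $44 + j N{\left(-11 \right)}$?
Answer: $-6391$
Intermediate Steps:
$j = 65$
$N{\left(W \right)} = 9 W$
$44 + j N{\left(-11 \right)} = 44 + 65 \cdot 9 \left(-11\right) = 44 + 65 \left(-99\right) = 44 - 6435 = -6391$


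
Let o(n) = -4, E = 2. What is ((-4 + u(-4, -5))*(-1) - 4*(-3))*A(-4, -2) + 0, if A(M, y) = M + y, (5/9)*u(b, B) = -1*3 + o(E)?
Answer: -858/5 ≈ -171.60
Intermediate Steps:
u(b, B) = -63/5 (u(b, B) = 9*(-1*3 - 4)/5 = 9*(-3 - 4)/5 = (9/5)*(-7) = -63/5)
((-4 + u(-4, -5))*(-1) - 4*(-3))*A(-4, -2) + 0 = ((-4 - 63/5)*(-1) - 4*(-3))*(-4 - 2) + 0 = (-83/5*(-1) + 12)*(-6) + 0 = (83/5 + 12)*(-6) + 0 = (143/5)*(-6) + 0 = -858/5 + 0 = -858/5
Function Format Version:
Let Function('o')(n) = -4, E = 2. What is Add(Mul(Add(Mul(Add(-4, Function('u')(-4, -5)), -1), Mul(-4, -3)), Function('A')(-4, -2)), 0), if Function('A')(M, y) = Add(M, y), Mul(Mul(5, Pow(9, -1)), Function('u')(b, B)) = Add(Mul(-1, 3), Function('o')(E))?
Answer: Rational(-858, 5) ≈ -171.60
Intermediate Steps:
Function('u')(b, B) = Rational(-63, 5) (Function('u')(b, B) = Mul(Rational(9, 5), Add(Mul(-1, 3), -4)) = Mul(Rational(9, 5), Add(-3, -4)) = Mul(Rational(9, 5), -7) = Rational(-63, 5))
Add(Mul(Add(Mul(Add(-4, Function('u')(-4, -5)), -1), Mul(-4, -3)), Function('A')(-4, -2)), 0) = Add(Mul(Add(Mul(Add(-4, Rational(-63, 5)), -1), Mul(-4, -3)), Add(-4, -2)), 0) = Add(Mul(Add(Mul(Rational(-83, 5), -1), 12), -6), 0) = Add(Mul(Add(Rational(83, 5), 12), -6), 0) = Add(Mul(Rational(143, 5), -6), 0) = Add(Rational(-858, 5), 0) = Rational(-858, 5)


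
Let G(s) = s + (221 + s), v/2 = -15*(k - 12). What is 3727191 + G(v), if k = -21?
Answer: 3729392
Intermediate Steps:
v = 990 (v = 2*(-15*(-21 - 12)) = 2*(-15*(-33)) = 2*495 = 990)
G(s) = 221 + 2*s
3727191 + G(v) = 3727191 + (221 + 2*990) = 3727191 + (221 + 1980) = 3727191 + 2201 = 3729392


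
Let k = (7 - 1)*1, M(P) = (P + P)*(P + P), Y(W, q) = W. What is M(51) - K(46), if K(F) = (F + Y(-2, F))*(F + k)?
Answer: 8116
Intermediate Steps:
M(P) = 4*P² (M(P) = (2*P)*(2*P) = 4*P²)
k = 6 (k = 6*1 = 6)
K(F) = (-2 + F)*(6 + F) (K(F) = (F - 2)*(F + 6) = (-2 + F)*(6 + F))
M(51) - K(46) = 4*51² - (-12 + 46² + 4*46) = 4*2601 - (-12 + 2116 + 184) = 10404 - 1*2288 = 10404 - 2288 = 8116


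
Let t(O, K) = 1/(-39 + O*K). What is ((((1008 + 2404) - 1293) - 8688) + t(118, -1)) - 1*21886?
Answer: -4467436/157 ≈ -28455.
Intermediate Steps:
t(O, K) = 1/(-39 + K*O)
((((1008 + 2404) - 1293) - 8688) + t(118, -1)) - 1*21886 = ((((1008 + 2404) - 1293) - 8688) + 1/(-39 - 1*118)) - 1*21886 = (((3412 - 1293) - 8688) + 1/(-39 - 118)) - 21886 = ((2119 - 8688) + 1/(-157)) - 21886 = (-6569 - 1/157) - 21886 = -1031334/157 - 21886 = -4467436/157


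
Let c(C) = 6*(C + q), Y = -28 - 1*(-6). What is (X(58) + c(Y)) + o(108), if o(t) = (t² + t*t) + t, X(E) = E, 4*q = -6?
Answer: 23353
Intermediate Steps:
q = -3/2 (q = (¼)*(-6) = -3/2 ≈ -1.5000)
Y = -22 (Y = -28 + 6 = -22)
c(C) = -9 + 6*C (c(C) = 6*(C - 3/2) = 6*(-3/2 + C) = -9 + 6*C)
o(t) = t + 2*t² (o(t) = (t² + t²) + t = 2*t² + t = t + 2*t²)
(X(58) + c(Y)) + o(108) = (58 + (-9 + 6*(-22))) + 108*(1 + 2*108) = (58 + (-9 - 132)) + 108*(1 + 216) = (58 - 141) + 108*217 = -83 + 23436 = 23353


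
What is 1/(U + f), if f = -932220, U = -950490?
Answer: -1/1882710 ≈ -5.3115e-7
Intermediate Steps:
1/(U + f) = 1/(-950490 - 932220) = 1/(-1882710) = -1/1882710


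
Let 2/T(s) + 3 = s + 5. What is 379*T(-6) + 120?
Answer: -139/2 ≈ -69.500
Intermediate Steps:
T(s) = 2/(2 + s) (T(s) = 2/(-3 + (s + 5)) = 2/(-3 + (5 + s)) = 2/(2 + s))
379*T(-6) + 120 = 379*(2/(2 - 6)) + 120 = 379*(2/(-4)) + 120 = 379*(2*(-¼)) + 120 = 379*(-½) + 120 = -379/2 + 120 = -139/2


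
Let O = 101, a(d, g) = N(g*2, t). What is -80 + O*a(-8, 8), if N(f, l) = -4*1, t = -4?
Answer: -484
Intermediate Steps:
N(f, l) = -4
a(d, g) = -4
-80 + O*a(-8, 8) = -80 + 101*(-4) = -80 - 404 = -484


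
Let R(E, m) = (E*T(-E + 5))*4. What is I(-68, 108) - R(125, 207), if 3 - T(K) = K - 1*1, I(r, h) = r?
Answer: -62068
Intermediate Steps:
T(K) = 4 - K (T(K) = 3 - (K - 1*1) = 3 - (K - 1) = 3 - (-1 + K) = 3 + (1 - K) = 4 - K)
R(E, m) = 4*E*(-1 + E) (R(E, m) = (E*(4 - (-E + 5)))*4 = (E*(4 - (5 - E)))*4 = (E*(4 + (-5 + E)))*4 = (E*(-1 + E))*4 = 4*E*(-1 + E))
I(-68, 108) - R(125, 207) = -68 - 4*125*(-1 + 125) = -68 - 4*125*124 = -68 - 1*62000 = -68 - 62000 = -62068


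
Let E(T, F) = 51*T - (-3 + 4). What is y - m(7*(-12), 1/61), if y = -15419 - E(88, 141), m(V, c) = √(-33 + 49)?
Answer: -19910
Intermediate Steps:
E(T, F) = -1 + 51*T (E(T, F) = 51*T - 1*1 = 51*T - 1 = -1 + 51*T)
m(V, c) = 4 (m(V, c) = √16 = 4)
y = -19906 (y = -15419 - (-1 + 51*88) = -15419 - (-1 + 4488) = -15419 - 1*4487 = -15419 - 4487 = -19906)
y - m(7*(-12), 1/61) = -19906 - 1*4 = -19906 - 4 = -19910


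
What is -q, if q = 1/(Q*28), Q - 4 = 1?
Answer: -1/140 ≈ -0.0071429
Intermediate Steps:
Q = 5 (Q = 4 + 1 = 5)
q = 1/140 (q = 1/(5*28) = 1/140 ≈ 0.0071429)
-q = -1*1/140 = -1/140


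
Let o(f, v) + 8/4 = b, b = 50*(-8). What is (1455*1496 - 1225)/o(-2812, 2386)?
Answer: -2175455/402 ≈ -5411.6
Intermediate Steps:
b = -400
o(f, v) = -402 (o(f, v) = -2 - 400 = -402)
(1455*1496 - 1225)/o(-2812, 2386) = (1455*1496 - 1225)/(-402) = (2176680 - 1225)*(-1/402) = 2175455*(-1/402) = -2175455/402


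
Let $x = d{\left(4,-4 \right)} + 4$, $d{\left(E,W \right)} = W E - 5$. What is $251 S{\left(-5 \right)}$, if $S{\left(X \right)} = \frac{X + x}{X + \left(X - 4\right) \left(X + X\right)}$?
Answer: $- \frac{5522}{85} \approx -64.965$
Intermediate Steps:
$d{\left(E,W \right)} = -5 + E W$ ($d{\left(E,W \right)} = E W - 5 = -5 + E W$)
$x = -17$ ($x = \left(-5 + 4 \left(-4\right)\right) + 4 = \left(-5 - 16\right) + 4 = -21 + 4 = -17$)
$S{\left(X \right)} = \frac{-17 + X}{X + 2 X \left(-4 + X\right)}$ ($S{\left(X \right)} = \frac{X - 17}{X + \left(X - 4\right) \left(X + X\right)} = \frac{-17 + X}{X + \left(-4 + X\right) 2 X} = \frac{-17 + X}{X + 2 X \left(-4 + X\right)}$)
$251 S{\left(-5 \right)} = 251 \frac{-17 - 5}{\left(-5\right) \left(-7 + 2 \left(-5\right)\right)} = 251 \left(\left(- \frac{1}{5}\right) \frac{1}{-7 - 10} \left(-22\right)\right) = 251 \left(\left(- \frac{1}{5}\right) \frac{1}{-17} \left(-22\right)\right) = 251 \left(\left(- \frac{1}{5}\right) \left(- \frac{1}{17}\right) \left(-22\right)\right) = 251 \left(- \frac{22}{85}\right) = - \frac{5522}{85}$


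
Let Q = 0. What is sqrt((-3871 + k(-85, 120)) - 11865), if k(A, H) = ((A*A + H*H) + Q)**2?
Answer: 3*sqrt(51958321) ≈ 21625.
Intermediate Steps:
k(A, H) = (A**2 + H**2)**2 (k(A, H) = ((A*A + H*H) + 0)**2 = ((A**2 + H**2) + 0)**2 = (A**2 + H**2)**2)
sqrt((-3871 + k(-85, 120)) - 11865) = sqrt((-3871 + ((-85)**2 + 120**2)**2) - 11865) = sqrt((-3871 + (7225 + 14400)**2) - 11865) = sqrt((-3871 + 21625**2) - 11865) = sqrt((-3871 + 467640625) - 11865) = sqrt(467636754 - 11865) = sqrt(467624889) = 3*sqrt(51958321)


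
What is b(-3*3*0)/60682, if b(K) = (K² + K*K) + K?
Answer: 0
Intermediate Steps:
b(K) = K + 2*K² (b(K) = (K² + K²) + K = 2*K² + K = K + 2*K²)
b(-3*3*0)/60682 = ((-3*3*0)*(1 + 2*(-3*3*0)))/60682 = ((-9*0)*(1 + 2*(-9*0)))*(1/60682) = (0*(1 + 2*0))*(1/60682) = (0*(1 + 0))*(1/60682) = (0*1)*(1/60682) = 0*(1/60682) = 0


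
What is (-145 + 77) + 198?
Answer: 130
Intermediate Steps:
(-145 + 77) + 198 = -68 + 198 = 130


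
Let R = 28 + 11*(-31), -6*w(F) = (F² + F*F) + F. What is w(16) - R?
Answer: 225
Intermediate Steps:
w(F) = -F²/3 - F/6 (w(F) = -((F² + F*F) + F)/6 = -((F² + F²) + F)/6 = -(2*F² + F)/6 = -(F + 2*F²)/6 = -F²/3 - F/6)
R = -313 (R = 28 - 341 = -313)
w(16) - R = -⅙*16*(1 + 2*16) - 1*(-313) = -⅙*16*(1 + 32) + 313 = -⅙*16*33 + 313 = -88 + 313 = 225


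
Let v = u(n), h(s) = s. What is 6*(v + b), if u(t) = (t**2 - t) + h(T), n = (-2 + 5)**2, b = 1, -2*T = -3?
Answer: 447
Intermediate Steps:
T = 3/2 (T = -1/2*(-3) = 3/2 ≈ 1.5000)
n = 9 (n = 3**2 = 9)
u(t) = 3/2 + t**2 - t (u(t) = (t**2 - t) + 3/2 = 3/2 + t**2 - t)
v = 147/2 (v = 3/2 + 9**2 - 1*9 = 3/2 + 81 - 9 = 147/2 ≈ 73.500)
6*(v + b) = 6*(147/2 + 1) = 6*(149/2) = 447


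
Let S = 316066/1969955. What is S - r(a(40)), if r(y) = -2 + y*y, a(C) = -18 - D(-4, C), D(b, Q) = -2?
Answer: -500052504/1969955 ≈ -253.84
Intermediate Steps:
S = 316066/1969955 (S = 316066*(1/1969955) = 316066/1969955 ≈ 0.16044)
a(C) = -16 (a(C) = -18 - 1*(-2) = -18 + 2 = -16)
r(y) = -2 + y²
S - r(a(40)) = 316066/1969955 - (-2 + (-16)²) = 316066/1969955 - (-2 + 256) = 316066/1969955 - 1*254 = 316066/1969955 - 254 = -500052504/1969955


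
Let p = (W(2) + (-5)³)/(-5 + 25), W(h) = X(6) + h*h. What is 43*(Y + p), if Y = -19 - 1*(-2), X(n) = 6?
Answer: -3913/4 ≈ -978.25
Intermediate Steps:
W(h) = 6 + h² (W(h) = 6 + h*h = 6 + h²)
Y = -17 (Y = -19 + 2 = -17)
p = -23/4 (p = ((6 + 2²) + (-5)³)/(-5 + 25) = ((6 + 4) - 125)/20 = (10 - 125)*(1/20) = -115*1/20 = -23/4 ≈ -5.7500)
43*(Y + p) = 43*(-17 - 23/4) = 43*(-91/4) = -3913/4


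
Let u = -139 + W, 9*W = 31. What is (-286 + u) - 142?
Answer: -5072/9 ≈ -563.56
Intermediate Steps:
W = 31/9 (W = (⅑)*31 = 31/9 ≈ 3.4444)
u = -1220/9 (u = -139 + 31/9 = -1220/9 ≈ -135.56)
(-286 + u) - 142 = (-286 - 1220/9) - 142 = -3794/9 - 142 = -5072/9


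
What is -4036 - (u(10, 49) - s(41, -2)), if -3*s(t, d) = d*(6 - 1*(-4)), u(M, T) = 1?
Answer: -12091/3 ≈ -4030.3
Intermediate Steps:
s(t, d) = -10*d/3 (s(t, d) = -d*(6 - 1*(-4))/3 = -d*(6 + 4)/3 = -d*10/3 = -10*d/3)
-4036 - (u(10, 49) - s(41, -2)) = -4036 - (1 - (-10)*(-2)/3) = -4036 - (1 - 1*20/3) = -4036 - (1 - 20/3) = -4036 - 1*(-17/3) = -4036 + 17/3 = -12091/3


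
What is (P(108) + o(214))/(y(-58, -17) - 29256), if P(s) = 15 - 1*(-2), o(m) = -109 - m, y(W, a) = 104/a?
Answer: 2601/248728 ≈ 0.010457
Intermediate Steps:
P(s) = 17 (P(s) = 15 + 2 = 17)
(P(108) + o(214))/(y(-58, -17) - 29256) = (17 + (-109 - 1*214))/(104/(-17) - 29256) = (17 + (-109 - 214))/(104*(-1/17) - 29256) = (17 - 323)/(-104/17 - 29256) = -306/(-497456/17) = -306*(-17/497456) = 2601/248728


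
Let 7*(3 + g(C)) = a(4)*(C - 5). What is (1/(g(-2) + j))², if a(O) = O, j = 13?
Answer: 1/36 ≈ 0.027778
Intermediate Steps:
g(C) = -41/7 + 4*C/7 (g(C) = -3 + (4*(C - 5))/7 = -3 + (4*(-5 + C))/7 = -3 + (-20 + 4*C)/7 = -3 + (-20/7 + 4*C/7) = -41/7 + 4*C/7)
(1/(g(-2) + j))² = (1/((-41/7 + (4/7)*(-2)) + 13))² = (1/((-41/7 - 8/7) + 13))² = (1/(-7 + 13))² = (1/6)² = (⅙)² = 1/36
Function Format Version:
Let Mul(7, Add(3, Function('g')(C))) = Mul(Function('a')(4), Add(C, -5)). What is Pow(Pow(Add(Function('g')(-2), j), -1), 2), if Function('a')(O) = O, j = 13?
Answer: Rational(1, 36) ≈ 0.027778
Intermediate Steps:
Function('g')(C) = Add(Rational(-41, 7), Mul(Rational(4, 7), C)) (Function('g')(C) = Add(-3, Mul(Rational(1, 7), Mul(4, Add(C, -5)))) = Add(-3, Mul(Rational(1, 7), Mul(4, Add(-5, C)))) = Add(-3, Mul(Rational(1, 7), Add(-20, Mul(4, C)))) = Add(-3, Add(Rational(-20, 7), Mul(Rational(4, 7), C))) = Add(Rational(-41, 7), Mul(Rational(4, 7), C)))
Pow(Pow(Add(Function('g')(-2), j), -1), 2) = Pow(Pow(Add(Add(Rational(-41, 7), Mul(Rational(4, 7), -2)), 13), -1), 2) = Pow(Pow(Add(Add(Rational(-41, 7), Rational(-8, 7)), 13), -1), 2) = Pow(Pow(Add(-7, 13), -1), 2) = Pow(Pow(6, -1), 2) = Pow(Rational(1, 6), 2) = Rational(1, 36)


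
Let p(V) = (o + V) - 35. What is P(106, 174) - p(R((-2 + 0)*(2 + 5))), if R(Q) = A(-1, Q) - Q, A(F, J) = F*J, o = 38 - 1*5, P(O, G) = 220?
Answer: 194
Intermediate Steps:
o = 33 (o = 38 - 5 = 33)
R(Q) = -2*Q (R(Q) = -Q - Q = -2*Q)
p(V) = -2 + V (p(V) = (33 + V) - 35 = -2 + V)
P(106, 174) - p(R((-2 + 0)*(2 + 5))) = 220 - (-2 - 2*(-2 + 0)*(2 + 5)) = 220 - (-2 - (-4)*7) = 220 - (-2 - 2*(-14)) = 220 - (-2 + 28) = 220 - 1*26 = 220 - 26 = 194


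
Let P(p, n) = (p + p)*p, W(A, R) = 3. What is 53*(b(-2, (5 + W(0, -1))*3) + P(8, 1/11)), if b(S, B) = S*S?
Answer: 6996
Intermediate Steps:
b(S, B) = S²
P(p, n) = 2*p² (P(p, n) = (2*p)*p = 2*p²)
53*(b(-2, (5 + W(0, -1))*3) + P(8, 1/11)) = 53*((-2)² + 2*8²) = 53*(4 + 2*64) = 53*(4 + 128) = 53*132 = 6996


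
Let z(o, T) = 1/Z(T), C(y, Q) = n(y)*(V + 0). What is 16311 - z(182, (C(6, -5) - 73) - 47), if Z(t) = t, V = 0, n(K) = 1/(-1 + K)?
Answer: 1957321/120 ≈ 16311.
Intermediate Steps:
C(y, Q) = 0 (C(y, Q) = (0 + 0)/(-1 + y) = 0/(-1 + y) = 0)
z(o, T) = 1/T
16311 - z(182, (C(6, -5) - 73) - 47) = 16311 - 1/((0 - 73) - 47) = 16311 - 1/(-73 - 47) = 16311 - 1/(-120) = 16311 - 1*(-1/120) = 16311 + 1/120 = 1957321/120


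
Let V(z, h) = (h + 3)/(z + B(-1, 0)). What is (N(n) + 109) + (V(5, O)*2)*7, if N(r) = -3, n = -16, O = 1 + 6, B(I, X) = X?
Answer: 134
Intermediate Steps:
O = 7
V(z, h) = (3 + h)/z (V(z, h) = (h + 3)/(z + 0) = (3 + h)/z)
(N(n) + 109) + (V(5, O)*2)*7 = (-3 + 109) + (((3 + 7)/5)*2)*7 = 106 + (((⅕)*10)*2)*7 = 106 + (2*2)*7 = 106 + 4*7 = 106 + 28 = 134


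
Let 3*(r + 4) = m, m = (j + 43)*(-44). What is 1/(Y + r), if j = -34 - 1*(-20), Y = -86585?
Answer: -3/261043 ≈ -1.1492e-5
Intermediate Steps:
j = -14 (j = -34 + 20 = -14)
m = -1276 (m = (-14 + 43)*(-44) = 29*(-44) = -1276)
r = -1288/3 (r = -4 + (⅓)*(-1276) = -4 - 1276/3 = -1288/3 ≈ -429.33)
1/(Y + r) = 1/(-86585 - 1288/3) = 1/(-261043/3) = -3/261043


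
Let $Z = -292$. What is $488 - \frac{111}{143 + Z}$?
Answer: $\frac{72823}{149} \approx 488.75$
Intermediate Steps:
$488 - \frac{111}{143 + Z} = 488 - \frac{111}{143 - 292} = 488 - \frac{111}{-149} = 488 - - \frac{111}{149} = 488 + \frac{111}{149} = \frac{72823}{149}$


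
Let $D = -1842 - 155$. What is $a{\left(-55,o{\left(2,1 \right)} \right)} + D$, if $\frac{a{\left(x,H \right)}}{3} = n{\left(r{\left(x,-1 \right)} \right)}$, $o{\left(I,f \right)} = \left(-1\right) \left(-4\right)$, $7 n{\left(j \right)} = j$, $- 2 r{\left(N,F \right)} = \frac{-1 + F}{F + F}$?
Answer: $- \frac{27961}{14} \approx -1997.2$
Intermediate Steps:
$r{\left(N,F \right)} = - \frac{-1 + F}{4 F}$ ($r{\left(N,F \right)} = - \frac{\left(-1 + F\right) \frac{1}{F + F}}{2} = - \frac{\left(-1 + F\right) \frac{1}{2 F}}{2} = - \frac{\frac{1}{2} \frac{1}{F} \left(-1 + F\right)}{2} = - \frac{-1 + F}{4 F}$)
$n{\left(j \right)} = \frac{j}{7}$
$o{\left(I,f \right)} = 4$
$a{\left(x,H \right)} = - \frac{3}{14}$ ($a{\left(x,H \right)} = 3 \frac{\frac{1}{4} \frac{1}{-1} \left(1 - -1\right)}{7} = 3 \frac{\frac{1}{4} \left(-1\right) \left(1 + 1\right)}{7} = 3 \frac{\frac{1}{4} \left(-1\right) 2}{7} = 3 \cdot \frac{1}{7} \left(- \frac{1}{2}\right) = 3 \left(- \frac{1}{14}\right) = - \frac{3}{14}$)
$D = -1997$ ($D = -1842 - 155 = -1997$)
$a{\left(-55,o{\left(2,1 \right)} \right)} + D = - \frac{3}{14} - 1997 = - \frac{27961}{14}$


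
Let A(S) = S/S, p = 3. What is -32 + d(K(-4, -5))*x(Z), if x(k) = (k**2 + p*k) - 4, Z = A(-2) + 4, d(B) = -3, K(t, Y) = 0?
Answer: -140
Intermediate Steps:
A(S) = 1
Z = 5 (Z = 1 + 4 = 5)
x(k) = -4 + k**2 + 3*k (x(k) = (k**2 + 3*k) - 4 = -4 + k**2 + 3*k)
-32 + d(K(-4, -5))*x(Z) = -32 - 3*(-4 + 5**2 + 3*5) = -32 - 3*(-4 + 25 + 15) = -32 - 3*36 = -32 - 108 = -140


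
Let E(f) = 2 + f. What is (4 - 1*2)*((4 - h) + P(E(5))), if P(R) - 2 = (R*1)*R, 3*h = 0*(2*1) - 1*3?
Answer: 112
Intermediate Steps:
h = -1 (h = (0*(2*1) - 1*3)/3 = (0*2 - 3)/3 = (0 - 3)/3 = (1/3)*(-3) = -1)
P(R) = 2 + R**2 (P(R) = 2 + (R*1)*R = 2 + R*R = 2 + R**2)
(4 - 1*2)*((4 - h) + P(E(5))) = (4 - 1*2)*((4 - 1*(-1)) + (2 + (2 + 5)**2)) = (4 - 2)*((4 + 1) + (2 + 7**2)) = 2*(5 + (2 + 49)) = 2*(5 + 51) = 2*56 = 112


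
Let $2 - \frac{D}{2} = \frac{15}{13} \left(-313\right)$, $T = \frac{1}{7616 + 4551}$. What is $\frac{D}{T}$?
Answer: $\frac{114880814}{13} \approx 8.837 \cdot 10^{6}$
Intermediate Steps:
$T = \frac{1}{12167} \approx 8.219 \cdot 10^{-5}$
$D = \frac{9442}{13}$ ($D = 4 - 2 \cdot \frac{15}{13} \left(-313\right) = 4 - - \frac{9390}{13} = 4 + \frac{9390}{13} = \frac{9442}{13} \approx 726.31$)
$\frac{D}{T} = \frac{9442 \frac{1}{\frac{1}{12167}}}{13} = \frac{9442}{13} \cdot 12167 = \frac{114880814}{13}$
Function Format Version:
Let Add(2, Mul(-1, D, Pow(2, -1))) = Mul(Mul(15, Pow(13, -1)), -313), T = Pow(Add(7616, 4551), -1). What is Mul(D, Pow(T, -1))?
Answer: Rational(114880814, 13) ≈ 8.8370e+6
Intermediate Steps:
T = Rational(1, 12167) (T = Pow(12167, -1) = Rational(1, 12167) ≈ 8.2190e-5)
D = Rational(9442, 13) (D = Add(4, Mul(-2, Mul(Mul(15, Pow(13, -1)), -313))) = Add(4, Mul(-2, Mul(Mul(15, Rational(1, 13)), -313))) = Add(4, Mul(-2, Mul(Rational(15, 13), -313))) = Add(4, Mul(-2, Rational(-4695, 13))) = Add(4, Rational(9390, 13)) = Rational(9442, 13) ≈ 726.31)
Mul(D, Pow(T, -1)) = Mul(Rational(9442, 13), Pow(Rational(1, 12167), -1)) = Mul(Rational(9442, 13), 12167) = Rational(114880814, 13)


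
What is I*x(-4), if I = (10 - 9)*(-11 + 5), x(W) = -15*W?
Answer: -360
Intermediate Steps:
I = -6 (I = 1*(-6) = -6)
I*x(-4) = -(-90)*(-4) = -6*60 = -360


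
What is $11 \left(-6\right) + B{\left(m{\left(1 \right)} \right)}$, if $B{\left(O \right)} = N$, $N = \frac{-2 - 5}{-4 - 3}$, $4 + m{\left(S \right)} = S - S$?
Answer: $-65$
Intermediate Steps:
$m{\left(S \right)} = -4$ ($m{\left(S \right)} = -4 + \left(S - S\right) = -4 + 0 = -4$)
$N = 1$ ($N = - \frac{7}{-7} = \left(-7\right) \left(- \frac{1}{7}\right) = 1$)
$B{\left(O \right)} = 1$
$11 \left(-6\right) + B{\left(m{\left(1 \right)} \right)} = 11 \left(-6\right) + 1 = -66 + 1 = -65$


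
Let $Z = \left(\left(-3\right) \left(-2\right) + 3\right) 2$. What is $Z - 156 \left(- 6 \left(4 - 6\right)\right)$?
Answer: $-1854$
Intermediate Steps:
$Z = 18$ ($Z = \left(6 + 3\right) 2 = 9 \cdot 2 = 18$)
$Z - 156 \left(- 6 \left(4 - 6\right)\right) = 18 - 156 \left(- 6 \left(4 - 6\right)\right) = 18 - 156 \left(\left(-6\right) \left(-2\right)\right) = 18 - 1872 = -1854$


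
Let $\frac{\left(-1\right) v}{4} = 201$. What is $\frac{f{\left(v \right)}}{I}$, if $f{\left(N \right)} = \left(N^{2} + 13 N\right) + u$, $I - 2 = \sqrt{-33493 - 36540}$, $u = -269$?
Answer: $\frac{1271390}{70037} - \frac{635695 i \sqrt{70033}}{70037} \approx 18.153 - 2402.0 i$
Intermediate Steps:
$v = -804$ ($v = \left(-4\right) 201 = -804$)
$I = 2 + i \sqrt{70033}$ ($I = 2 + \sqrt{-33493 - 36540} = 2 + \sqrt{-70033} = 2 + i \sqrt{70033} \approx 2.0 + 264.64 i$)
$f{\left(N \right)} = -269 + N^{2} + 13 N$ ($f{\left(N \right)} = \left(N^{2} + 13 N\right) - 269 = -269 + N^{2} + 13 N$)
$\frac{f{\left(v \right)}}{I} = \frac{-269 + \left(-804\right)^{2} + 13 \left(-804\right)}{2 + i \sqrt{70033}} = \frac{-269 + 646416 - 10452}{2 + i \sqrt{70033}} = \frac{635695}{2 + i \sqrt{70033}}$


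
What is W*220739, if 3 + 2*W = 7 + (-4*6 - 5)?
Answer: -5518475/2 ≈ -2.7592e+6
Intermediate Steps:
W = -25/2 (W = -3/2 + (7 + (-4*6 - 5))/2 = -3/2 + (7 + (-24 - 5))/2 = -3/2 + (7 - 29)/2 = -3/2 + (½)*(-22) = -3/2 - 11 = -25/2 ≈ -12.500)
W*220739 = -25/2*220739 = -5518475/2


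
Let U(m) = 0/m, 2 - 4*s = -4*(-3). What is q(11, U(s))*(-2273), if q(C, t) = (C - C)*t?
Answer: 0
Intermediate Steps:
s = -5/2 (s = ½ - (-1)*(-3) = ½ - ¼*12 = ½ - 3 = -5/2 ≈ -2.5000)
U(m) = 0
q(C, t) = 0 (q(C, t) = 0*t = 0)
q(11, U(s))*(-2273) = 0*(-2273) = 0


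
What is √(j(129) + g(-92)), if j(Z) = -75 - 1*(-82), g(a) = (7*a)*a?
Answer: √59255 ≈ 243.42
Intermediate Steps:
g(a) = 7*a²
j(Z) = 7 (j(Z) = -75 + 82 = 7)
√(j(129) + g(-92)) = √(7 + 7*(-92)²) = √(7 + 7*8464) = √(7 + 59248) = √59255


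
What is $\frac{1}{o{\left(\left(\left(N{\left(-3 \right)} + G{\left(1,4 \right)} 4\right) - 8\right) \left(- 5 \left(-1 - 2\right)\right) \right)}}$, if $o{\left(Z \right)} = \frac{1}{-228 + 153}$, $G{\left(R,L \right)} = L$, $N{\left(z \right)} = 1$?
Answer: $-75$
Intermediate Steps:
$o{\left(Z \right)} = - \frac{1}{75}$ ($o{\left(Z \right)} = \frac{1}{-75} = - \frac{1}{75}$)
$\frac{1}{o{\left(\left(\left(N{\left(-3 \right)} + G{\left(1,4 \right)} 4\right) - 8\right) \left(- 5 \left(-1 - 2\right)\right) \right)}} = \frac{1}{- \frac{1}{75}} = -75$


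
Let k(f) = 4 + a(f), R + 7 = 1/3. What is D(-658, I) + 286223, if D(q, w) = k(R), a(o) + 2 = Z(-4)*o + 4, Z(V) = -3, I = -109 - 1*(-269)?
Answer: 286249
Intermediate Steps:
I = 160 (I = -109 + 269 = 160)
a(o) = 2 - 3*o (a(o) = -2 + (-3*o + 4) = -2 + (4 - 3*o) = 2 - 3*o)
R = -20/3 (R = -7 + 1/3 = -7 + ⅓ = -20/3 ≈ -6.6667)
k(f) = 6 - 3*f (k(f) = 4 + (2 - 3*f) = 6 - 3*f)
D(q, w) = 26 (D(q, w) = 6 - 3*(-20/3) = 6 + 20 = 26)
D(-658, I) + 286223 = 26 + 286223 = 286249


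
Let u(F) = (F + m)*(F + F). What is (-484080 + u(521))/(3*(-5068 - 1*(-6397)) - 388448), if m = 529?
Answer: -610020/384461 ≈ -1.5867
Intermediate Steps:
u(F) = 2*F*(529 + F) (u(F) = (F + 529)*(F + F) = (529 + F)*(2*F) = 2*F*(529 + F))
(-484080 + u(521))/(3*(-5068 - 1*(-6397)) - 388448) = (-484080 + 2*521*(529 + 521))/(3*(-5068 - 1*(-6397)) - 388448) = (-484080 + 2*521*1050)/(3*(-5068 + 6397) - 388448) = (-484080 + 1094100)/(3*1329 - 388448) = 610020/(3987 - 388448) = 610020/(-384461) = 610020*(-1/384461) = -610020/384461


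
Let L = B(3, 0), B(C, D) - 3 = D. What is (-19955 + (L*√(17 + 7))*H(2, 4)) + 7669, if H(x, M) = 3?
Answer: -12286 + 18*√6 ≈ -12242.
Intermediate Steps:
B(C, D) = 3 + D
L = 3 (L = 3 + 0 = 3)
(-19955 + (L*√(17 + 7))*H(2, 4)) + 7669 = (-19955 + (3*√(17 + 7))*3) + 7669 = (-19955 + (3*√24)*3) + 7669 = (-19955 + (3*(2*√6))*3) + 7669 = (-19955 + (6*√6)*3) + 7669 = (-19955 + 18*√6) + 7669 = -12286 + 18*√6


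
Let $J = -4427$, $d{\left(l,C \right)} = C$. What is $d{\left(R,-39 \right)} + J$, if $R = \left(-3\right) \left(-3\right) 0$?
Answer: $-4466$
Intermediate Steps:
$R = 0$ ($R = 9 \cdot 0 = 0$)
$d{\left(R,-39 \right)} + J = -39 - 4427 = -4466$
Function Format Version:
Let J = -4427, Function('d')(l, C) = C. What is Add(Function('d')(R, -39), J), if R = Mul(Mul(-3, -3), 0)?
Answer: -4466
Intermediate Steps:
R = 0 (R = Mul(9, 0) = 0)
Add(Function('d')(R, -39), J) = Add(-39, -4427) = -4466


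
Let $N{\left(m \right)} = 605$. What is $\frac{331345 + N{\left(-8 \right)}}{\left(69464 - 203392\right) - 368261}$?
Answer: $- \frac{331950}{502189} \approx -0.66101$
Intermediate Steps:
$\frac{331345 + N{\left(-8 \right)}}{\left(69464 - 203392\right) - 368261} = \frac{331345 + 605}{\left(69464 - 203392\right) - 368261} = \frac{331950}{-133928 - 368261} = \frac{331950}{-502189} = 331950 \left(- \frac{1}{502189}\right) = - \frac{331950}{502189}$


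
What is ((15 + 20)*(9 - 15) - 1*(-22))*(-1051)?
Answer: 197588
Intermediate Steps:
((15 + 20)*(9 - 15) - 1*(-22))*(-1051) = (35*(-6) + 22)*(-1051) = (-210 + 22)*(-1051) = -188*(-1051) = 197588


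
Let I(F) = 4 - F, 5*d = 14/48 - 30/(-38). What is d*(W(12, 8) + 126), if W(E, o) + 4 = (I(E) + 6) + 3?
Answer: 20213/760 ≈ 26.596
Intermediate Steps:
d = 493/2280 (d = (14/48 - 30/(-38))/5 = (14*(1/48) - 30*(-1/38))/5 = (7/24 + 15/19)/5 = (⅕)*(493/456) = 493/2280 ≈ 0.21623)
W(E, o) = 9 - E (W(E, o) = -4 + (((4 - E) + 6) + 3) = -4 + ((10 - E) + 3) = -4 + (13 - E) = 9 - E)
d*(W(12, 8) + 126) = 493*((9 - 1*12) + 126)/2280 = 493*((9 - 12) + 126)/2280 = 493*(-3 + 126)/2280 = (493/2280)*123 = 20213/760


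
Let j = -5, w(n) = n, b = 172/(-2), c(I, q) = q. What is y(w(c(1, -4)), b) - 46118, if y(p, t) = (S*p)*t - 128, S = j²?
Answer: -37646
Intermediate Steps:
b = -86 (b = 172*(-½) = -86)
S = 25 (S = (-5)² = 25)
y(p, t) = -128 + 25*p*t (y(p, t) = (25*p)*t - 128 = 25*p*t - 128 = -128 + 25*p*t)
y(w(c(1, -4)), b) - 46118 = (-128 + 25*(-4)*(-86)) - 46118 = (-128 + 8600) - 46118 = 8472 - 46118 = -37646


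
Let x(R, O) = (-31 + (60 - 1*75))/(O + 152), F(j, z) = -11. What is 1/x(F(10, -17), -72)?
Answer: -40/23 ≈ -1.7391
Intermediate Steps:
x(R, O) = -46/(152 + O) (x(R, O) = (-31 + (60 - 75))/(152 + O) = (-31 - 15)/(152 + O) = -46/(152 + O))
1/x(F(10, -17), -72) = 1/(-46/(152 - 72)) = 1/(-46/80) = 1/(-46*1/80) = 1/(-23/40) = -40/23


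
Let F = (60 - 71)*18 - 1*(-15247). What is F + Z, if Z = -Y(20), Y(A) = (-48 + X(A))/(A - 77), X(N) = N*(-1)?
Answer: 857725/57 ≈ 15048.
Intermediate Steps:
X(N) = -N
F = 15049 (F = -11*18 + 15247 = -198 + 15247 = 15049)
Y(A) = (-48 - A)/(-77 + A) (Y(A) = (-48 - A)/(A - 77) = (-48 - A)/(-77 + A))
Z = -68/57 (Z = -(-48 - 1*20)/(-77 + 20) = -(-48 - 20)/(-57) = -(-1)*(-68)/57 = -1*68/57 = -68/57 ≈ -1.1930)
F + Z = 15049 - 68/57 = 857725/57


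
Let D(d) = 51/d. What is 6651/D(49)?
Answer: 108633/17 ≈ 6390.2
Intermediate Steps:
6651/D(49) = 6651/((51/49)) = 6651/((51*(1/49))) = 6651/(51/49) = 6651*(49/51) = 108633/17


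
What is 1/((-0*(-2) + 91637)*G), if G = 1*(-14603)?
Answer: -1/1338175111 ≈ -7.4729e-10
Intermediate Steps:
G = -14603
1/((-0*(-2) + 91637)*G) = 1/((-0*(-2) + 91637)*(-14603)) = -1/14603/(-1228*0 + 91637) = -1/14603/(0 + 91637) = -1/14603/91637 = (1/91637)*(-1/14603) = -1/1338175111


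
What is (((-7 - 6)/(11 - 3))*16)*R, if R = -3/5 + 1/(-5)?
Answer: 104/5 ≈ 20.800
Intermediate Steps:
R = -⅘ (R = -3*⅕ + 1*(-⅕) = -⅗ - ⅕ = -⅘ ≈ -0.80000)
(((-7 - 6)/(11 - 3))*16)*R = (((-7 - 6)/(11 - 3))*16)*(-⅘) = (-13/8*16)*(-⅘) = (-13*⅛*16)*(-⅘) = -13/8*16*(-⅘) = -26*(-⅘) = 104/5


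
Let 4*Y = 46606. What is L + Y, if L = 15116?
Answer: 53535/2 ≈ 26768.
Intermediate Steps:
Y = 23303/2 (Y = (1/4)*46606 = 23303/2 ≈ 11652.)
L + Y = 15116 + 23303/2 = 53535/2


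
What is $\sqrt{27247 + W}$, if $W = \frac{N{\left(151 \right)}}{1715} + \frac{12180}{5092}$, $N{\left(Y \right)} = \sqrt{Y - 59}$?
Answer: $\frac{\sqrt{2650609757628700 + 113437030 \sqrt{23}}}{311885} \approx 165.07$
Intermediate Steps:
$N{\left(Y \right)} = \sqrt{-59 + Y}$
$W = \frac{3045}{1273} + \frac{2 \sqrt{23}}{1715}$ ($W = \frac{\sqrt{-59 + 151}}{1715} + \frac{12180}{5092} = \sqrt{92} \cdot \frac{1}{1715} + 12180 \cdot \frac{1}{5092} = 2 \sqrt{23} \cdot \frac{1}{1715} + \frac{3045}{1273} = \frac{2 \sqrt{23}}{1715} + \frac{3045}{1273} = \frac{3045}{1273} + \frac{2 \sqrt{23}}{1715} \approx 2.3976$)
$\sqrt{27247 + W} = \sqrt{27247 + \left(\frac{3045}{1273} + \frac{2 \sqrt{23}}{1715}\right)} = \sqrt{\frac{34688476}{1273} + \frac{2 \sqrt{23}}{1715}}$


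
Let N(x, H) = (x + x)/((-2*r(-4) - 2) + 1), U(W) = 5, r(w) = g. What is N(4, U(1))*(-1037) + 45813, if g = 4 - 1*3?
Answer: 145735/3 ≈ 48578.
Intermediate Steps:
g = 1 (g = 4 - 3 = 1)
r(w) = 1
N(x, H) = -2*x/3 (N(x, H) = (x + x)/((-2*1 - 2) + 1) = (2*x)/((-2 - 2) + 1) = (2*x)/(-4 + 1) = (2*x)/(-3) = (2*x)*(-1/3) = -2*x/3)
N(4, U(1))*(-1037) + 45813 = -2/3*4*(-1037) + 45813 = -8/3*(-1037) + 45813 = 8296/3 + 45813 = 145735/3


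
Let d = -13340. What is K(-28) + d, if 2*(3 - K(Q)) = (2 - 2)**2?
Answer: -13337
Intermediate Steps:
K(Q) = 3 (K(Q) = 3 - (2 - 2)**2/2 = 3 - 1/2*0**2 = 3 - 1/2*0 = 3 + 0 = 3)
K(-28) + d = 3 - 13340 = -13337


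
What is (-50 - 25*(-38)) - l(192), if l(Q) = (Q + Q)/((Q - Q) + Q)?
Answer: 898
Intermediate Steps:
l(Q) = 2 (l(Q) = (2*Q)/(0 + Q) = (2*Q)/Q = 2)
(-50 - 25*(-38)) - l(192) = (-50 - 25*(-38)) - 1*2 = (-50 + 950) - 2 = 900 - 2 = 898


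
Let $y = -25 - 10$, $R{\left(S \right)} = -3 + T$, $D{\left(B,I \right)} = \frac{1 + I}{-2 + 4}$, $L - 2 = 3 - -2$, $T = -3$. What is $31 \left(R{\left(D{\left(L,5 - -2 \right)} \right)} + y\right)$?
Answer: $-1271$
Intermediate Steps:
$L = 7$ ($L = 2 + \left(3 - -2\right) = 2 + \left(3 + 2\right) = 2 + 5 = 7$)
$D{\left(B,I \right)} = \frac{1}{2} + \frac{I}{2}$ ($D{\left(B,I \right)} = \frac{1 + I}{2} = \left(1 + I\right) \frac{1}{2} = \frac{1}{2} + \frac{I}{2}$)
$R{\left(S \right)} = -6$ ($R{\left(S \right)} = -3 - 3 = -6$)
$y = -35$
$31 \left(R{\left(D{\left(L,5 - -2 \right)} \right)} + y\right) = 31 \left(-6 - 35\right) = 31 \left(-41\right) = -1271$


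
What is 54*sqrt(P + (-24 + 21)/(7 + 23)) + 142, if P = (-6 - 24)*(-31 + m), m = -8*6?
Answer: 142 + 27*sqrt(236990)/5 ≈ 2770.8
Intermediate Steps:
m = -48
P = 2370 (P = (-6 - 24)*(-31 - 48) = -30*(-79) = 2370)
54*sqrt(P + (-24 + 21)/(7 + 23)) + 142 = 54*sqrt(2370 + (-24 + 21)/(7 + 23)) + 142 = 54*sqrt(2370 - 3/30) + 142 = 54*sqrt(2370 - 3*1/30) + 142 = 54*sqrt(2370 - 1/10) + 142 = 54*sqrt(23699/10) + 142 = 54*(sqrt(236990)/10) + 142 = 27*sqrt(236990)/5 + 142 = 142 + 27*sqrt(236990)/5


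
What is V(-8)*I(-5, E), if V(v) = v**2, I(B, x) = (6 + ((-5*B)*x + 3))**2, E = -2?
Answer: 107584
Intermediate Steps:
I(B, x) = (9 - 5*B*x)**2 (I(B, x) = (6 + (-5*B*x + 3))**2 = (6 + (3 - 5*B*x))**2 = (9 - 5*B*x)**2)
V(-8)*I(-5, E) = (-8)**2*(-9 + 5*(-5)*(-2))**2 = 64*(-9 + 50)**2 = 64*41**2 = 64*1681 = 107584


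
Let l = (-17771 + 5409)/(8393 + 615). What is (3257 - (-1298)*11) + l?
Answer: 78971459/4504 ≈ 17534.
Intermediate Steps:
l = -6181/4504 (l = -12362/9008 = -12362*1/9008 = -6181/4504 ≈ -1.3723)
(3257 - (-1298)*11) + l = (3257 - (-1298)*11) - 6181/4504 = (3257 - 1*(-14278)) - 6181/4504 = (3257 + 14278) - 6181/4504 = 17535 - 6181/4504 = 78971459/4504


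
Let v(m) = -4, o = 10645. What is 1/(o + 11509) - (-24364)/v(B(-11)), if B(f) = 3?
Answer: -134940013/22154 ≈ -6091.0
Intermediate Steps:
1/(o + 11509) - (-24364)/v(B(-11)) = 1/(10645 + 11509) - (-24364)/(-4) = 1/22154 - (-24364)*(-1)/4 = 1/22154 - 1*6091 = 1/22154 - 6091 = -134940013/22154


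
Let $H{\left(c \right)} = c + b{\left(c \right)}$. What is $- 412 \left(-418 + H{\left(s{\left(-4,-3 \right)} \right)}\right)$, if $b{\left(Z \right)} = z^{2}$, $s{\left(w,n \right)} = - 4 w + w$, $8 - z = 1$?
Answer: $147084$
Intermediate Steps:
$z = 7$ ($z = 8 - 1 = 7$)
$s{\left(w,n \right)} = - 3 w$
$b{\left(Z \right)} = 49$ ($b{\left(Z \right)} = 7^{2} = 49$)
$H{\left(c \right)} = 49 + c$ ($H{\left(c \right)} = c + 49 = 49 + c$)
$- 412 \left(-418 + H{\left(s{\left(-4,-3 \right)} \right)}\right) = - 412 \left(-418 + \left(49 - -12\right)\right) = - 412 \left(-418 + \left(49 + 12\right)\right) = - 412 \left(-418 + 61\right) = \left(-412\right) \left(-357\right) = 147084$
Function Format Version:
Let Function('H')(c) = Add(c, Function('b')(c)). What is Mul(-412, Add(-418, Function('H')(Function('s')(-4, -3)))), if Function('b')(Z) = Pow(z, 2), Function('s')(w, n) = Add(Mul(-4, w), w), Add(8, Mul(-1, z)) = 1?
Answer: 147084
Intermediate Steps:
z = 7 (z = Add(8, Mul(-1, 1)) = Add(8, -1) = 7)
Function('s')(w, n) = Mul(-3, w)
Function('b')(Z) = 49 (Function('b')(Z) = Pow(7, 2) = 49)
Function('H')(c) = Add(49, c) (Function('H')(c) = Add(c, 49) = Add(49, c))
Mul(-412, Add(-418, Function('H')(Function('s')(-4, -3)))) = Mul(-412, Add(-418, Add(49, Mul(-3, -4)))) = Mul(-412, Add(-418, Add(49, 12))) = Mul(-412, Add(-418, 61)) = Mul(-412, -357) = 147084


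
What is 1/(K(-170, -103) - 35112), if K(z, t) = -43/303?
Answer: -303/10638979 ≈ -2.8480e-5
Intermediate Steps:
K(z, t) = -43/303 (K(z, t) = -43*1/303 = -43/303)
1/(K(-170, -103) - 35112) = 1/(-43/303 - 35112) = 1/(-10638979/303) = -303/10638979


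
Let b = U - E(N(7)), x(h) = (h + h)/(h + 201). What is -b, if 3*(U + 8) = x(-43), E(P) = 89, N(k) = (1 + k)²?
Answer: 23032/237 ≈ 97.181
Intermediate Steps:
x(h) = 2*h/(201 + h) (x(h) = (2*h)/(201 + h) = 2*h/(201 + h))
U = -1939/237 (U = -8 + (2*(-43)/(201 - 43))/3 = -8 + (2*(-43)/158)/3 = -8 + (2*(-43)*(1/158))/3 = -8 + (⅓)*(-43/79) = -8 - 43/237 = -1939/237 ≈ -8.1814)
b = -23032/237 (b = -1939/237 - 1*89 = -1939/237 - 89 = -23032/237 ≈ -97.181)
-b = -1*(-23032/237) = 23032/237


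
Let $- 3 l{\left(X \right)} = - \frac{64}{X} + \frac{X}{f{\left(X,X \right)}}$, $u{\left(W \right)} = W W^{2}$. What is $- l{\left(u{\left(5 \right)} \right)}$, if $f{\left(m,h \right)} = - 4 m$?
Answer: $- \frac{127}{500} \approx -0.254$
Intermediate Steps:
$u{\left(W \right)} = W^{3}$
$l{\left(X \right)} = \frac{1}{12} + \frac{64}{3 X}$ ($l{\left(X \right)} = - \frac{- \frac{64}{X} + \frac{X}{\left(-4\right) X}}{3} = - \frac{- \frac{64}{X} + X \left(- \frac{1}{4 X}\right)}{3} = - \frac{- \frac{64}{X} - \frac{1}{4}}{3} = - \frac{- \frac{1}{4} - \frac{64}{X}}{3} = \frac{1}{12} + \frac{64}{3 X}$)
$- l{\left(u{\left(5 \right)} \right)} = - \frac{256 + 5^{3}}{12 \cdot 5^{3}} = - \frac{256 + 125}{12 \cdot 125} = - \frac{381}{12 \cdot 125} = \left(-1\right) \frac{127}{500} = - \frac{127}{500}$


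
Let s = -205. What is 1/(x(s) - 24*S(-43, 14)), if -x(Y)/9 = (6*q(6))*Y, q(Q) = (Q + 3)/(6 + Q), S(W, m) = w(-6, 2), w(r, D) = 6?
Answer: 2/16317 ≈ 0.00012257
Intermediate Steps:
S(W, m) = 6
q(Q) = (3 + Q)/(6 + Q)
x(Y) = -81*Y/2 (x(Y) = -9*6*((3 + 6)/(6 + 6))*Y = -9*6*(9/12)*Y = -9*6*((1/12)*9)*Y = -9*6*(¾)*Y = -81*Y/2)
1/(x(s) - 24*S(-43, 14)) = 1/(-81/2*(-205) - 24*6) = 1/(16605/2 - 144) = 1/(16317/2) = 2/16317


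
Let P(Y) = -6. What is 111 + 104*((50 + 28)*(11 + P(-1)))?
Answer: 40671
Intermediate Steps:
111 + 104*((50 + 28)*(11 + P(-1))) = 111 + 104*((50 + 28)*(11 - 6)) = 111 + 104*(78*5) = 111 + 104*390 = 111 + 40560 = 40671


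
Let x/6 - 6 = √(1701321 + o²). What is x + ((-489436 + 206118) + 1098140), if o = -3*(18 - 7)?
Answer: 814858 + 6*√1702410 ≈ 8.2269e+5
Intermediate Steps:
o = -33 (o = -3*11 = -33)
x = 36 + 6*√1702410 (x = 36 + 6*√(1701321 + (-33)²) = 36 + 6*√(1701321 + 1089) = 36 + 6*√1702410 ≈ 7864.6)
x + ((-489436 + 206118) + 1098140) = (36 + 6*√1702410) + ((-489436 + 206118) + 1098140) = (36 + 6*√1702410) + (-283318 + 1098140) = (36 + 6*√1702410) + 814822 = 814858 + 6*√1702410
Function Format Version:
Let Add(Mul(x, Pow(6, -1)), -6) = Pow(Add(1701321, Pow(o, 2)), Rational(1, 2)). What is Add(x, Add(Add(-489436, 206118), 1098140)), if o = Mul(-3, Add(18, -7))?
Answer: Add(814858, Mul(6, Pow(1702410, Rational(1, 2)))) ≈ 8.2269e+5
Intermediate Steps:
o = -33 (o = Mul(-3, 11) = -33)
x = Add(36, Mul(6, Pow(1702410, Rational(1, 2)))) (x = Add(36, Mul(6, Pow(Add(1701321, Pow(-33, 2)), Rational(1, 2)))) = Add(36, Mul(6, Pow(Add(1701321, 1089), Rational(1, 2)))) = Add(36, Mul(6, Pow(1702410, Rational(1, 2)))) ≈ 7864.6)
Add(x, Add(Add(-489436, 206118), 1098140)) = Add(Add(36, Mul(6, Pow(1702410, Rational(1, 2)))), Add(Add(-489436, 206118), 1098140)) = Add(Add(36, Mul(6, Pow(1702410, Rational(1, 2)))), Add(-283318, 1098140)) = Add(Add(36, Mul(6, Pow(1702410, Rational(1, 2)))), 814822) = Add(814858, Mul(6, Pow(1702410, Rational(1, 2))))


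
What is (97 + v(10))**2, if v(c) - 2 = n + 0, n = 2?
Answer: 10201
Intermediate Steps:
v(c) = 4 (v(c) = 2 + (2 + 0) = 2 + 2 = 4)
(97 + v(10))**2 = (97 + 4)**2 = 101**2 = 10201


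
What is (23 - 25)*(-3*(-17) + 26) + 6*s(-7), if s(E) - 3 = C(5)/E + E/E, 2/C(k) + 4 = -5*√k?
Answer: -99238/763 + 60*√5/763 ≈ -129.89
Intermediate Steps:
C(k) = 2/(-4 - 5*√k)
s(E) = 4 - 2/(E*(4 + 5*√5)) (s(E) = 3 + ((-2/(4 + 5*√5))/E + E/E) = 3 + (-2/(E*(4 + 5*√5)) + 1) = 3 + (1 - 2/(E*(4 + 5*√5))) = 4 - 2/(E*(4 + 5*√5)))
(23 - 25)*(-3*(-17) + 26) + 6*s(-7) = (23 - 25)*(-3*(-17) + 26) + 6*(2*(-1 + 2*(-7)*(4 + 5*√5))/(-7*(4 + 5*√5))) = -2*(51 + 26) + 6*(2*(-⅐)*(-1 + (-56 - 70*√5))/(4 + 5*√5)) = -2*77 + 6*(2*(-⅐)*(-57 - 70*√5)/(4 + 5*√5)) = -154 + 6*(-2*(-57 - 70*√5)/(7*(4 + 5*√5))) = -154 - 12*(-57 - 70*√5)/(7*(4 + 5*√5))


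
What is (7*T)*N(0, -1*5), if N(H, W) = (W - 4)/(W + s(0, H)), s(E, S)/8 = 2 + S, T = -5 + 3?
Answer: 126/11 ≈ 11.455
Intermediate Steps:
T = -2
s(E, S) = 16 + 8*S (s(E, S) = 8*(2 + S) = 16 + 8*S)
N(H, W) = (-4 + W)/(16 + W + 8*H) (N(H, W) = (W - 4)/(W + (16 + 8*H)) = (-4 + W)/(16 + W + 8*H))
(7*T)*N(0, -1*5) = (7*(-2))*((-4 - 1*5)/(16 - 1*5 + 8*0)) = -14*(-4 - 5)/(16 - 5 + 0) = -14*(-9)/11 = -14*(-9/11) = 126/11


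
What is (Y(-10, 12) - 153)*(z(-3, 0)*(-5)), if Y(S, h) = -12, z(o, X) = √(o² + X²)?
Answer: 2475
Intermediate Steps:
z(o, X) = √(X² + o²)
(Y(-10, 12) - 153)*(z(-3, 0)*(-5)) = (-12 - 153)*(√(0² + (-3)²)*(-5)) = -165*√(0 + 9)*(-5) = -165*√9*(-5) = -495*(-5) = -165*(-15) = 2475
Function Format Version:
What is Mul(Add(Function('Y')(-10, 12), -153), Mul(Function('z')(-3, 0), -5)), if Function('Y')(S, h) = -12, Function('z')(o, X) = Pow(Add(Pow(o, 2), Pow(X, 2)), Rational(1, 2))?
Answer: 2475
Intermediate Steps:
Function('z')(o, X) = Pow(Add(Pow(X, 2), Pow(o, 2)), Rational(1, 2))
Mul(Add(Function('Y')(-10, 12), -153), Mul(Function('z')(-3, 0), -5)) = Mul(Add(-12, -153), Mul(Pow(Add(Pow(0, 2), Pow(-3, 2)), Rational(1, 2)), -5)) = Mul(-165, Mul(Pow(Add(0, 9), Rational(1, 2)), -5)) = Mul(-165, Mul(Pow(9, Rational(1, 2)), -5)) = Mul(-165, Mul(3, -5)) = Mul(-165, -15) = 2475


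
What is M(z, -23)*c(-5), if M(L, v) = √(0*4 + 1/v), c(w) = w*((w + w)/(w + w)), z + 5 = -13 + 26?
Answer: -5*I*√23/23 ≈ -1.0426*I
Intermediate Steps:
z = 8 (z = -5 + (-13 + 26) = -5 + 13 = 8)
c(w) = w (c(w) = w*((2*w)/((2*w))) = w*((2*w)*(1/(2*w))) = w*1 = w)
M(L, v) = √(1/v) (M(L, v) = √(0 + 1/v) = √(1/v))
M(z, -23)*c(-5) = √(1/(-23))*(-5) = √(-1/23)*(-5) = (I*√23/23)*(-5) = -5*I*√23/23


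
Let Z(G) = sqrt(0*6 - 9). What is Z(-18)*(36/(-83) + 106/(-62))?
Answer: -16545*I/2573 ≈ -6.4302*I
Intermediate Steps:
Z(G) = 3*I (Z(G) = sqrt(0 - 9) = sqrt(-9) = 3*I)
Z(-18)*(36/(-83) + 106/(-62)) = (3*I)*(36/(-83) + 106/(-62)) = (3*I)*(36*(-1/83) + 106*(-1/62)) = (3*I)*(-36/83 - 53/31) = (3*I)*(-5515/2573) = -16545*I/2573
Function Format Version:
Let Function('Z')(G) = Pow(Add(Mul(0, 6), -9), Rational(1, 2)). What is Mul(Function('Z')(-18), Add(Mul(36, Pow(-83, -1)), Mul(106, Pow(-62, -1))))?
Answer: Mul(Rational(-16545, 2573), I) ≈ Mul(-6.4302, I)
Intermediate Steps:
Function('Z')(G) = Mul(3, I) (Function('Z')(G) = Pow(Add(0, -9), Rational(1, 2)) = Pow(-9, Rational(1, 2)) = Mul(3, I))
Mul(Function('Z')(-18), Add(Mul(36, Pow(-83, -1)), Mul(106, Pow(-62, -1)))) = Mul(Mul(3, I), Add(Mul(36, Pow(-83, -1)), Mul(106, Pow(-62, -1)))) = Mul(Mul(3, I), Add(Mul(36, Rational(-1, 83)), Mul(106, Rational(-1, 62)))) = Mul(Mul(3, I), Add(Rational(-36, 83), Rational(-53, 31))) = Mul(Mul(3, I), Rational(-5515, 2573)) = Mul(Rational(-16545, 2573), I)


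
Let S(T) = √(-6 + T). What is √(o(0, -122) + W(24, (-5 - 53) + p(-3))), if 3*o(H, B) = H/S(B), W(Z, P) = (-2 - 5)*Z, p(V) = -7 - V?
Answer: 2*I*√42 ≈ 12.961*I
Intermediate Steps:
W(Z, P) = -7*Z
o(H, B) = H/(3*√(-6 + B)) (o(H, B) = (H/(√(-6 + B)))/3 = (H/√(-6 + B))/3 = H/(3*√(-6 + B)))
√(o(0, -122) + W(24, (-5 - 53) + p(-3))) = √((⅓)*0/√(-6 - 122) - 7*24) = √((⅓)*0/√(-128) - 168) = √((⅓)*0*(-I*√2/16) - 168) = √(0 - 168) = √(-168) = 2*I*√42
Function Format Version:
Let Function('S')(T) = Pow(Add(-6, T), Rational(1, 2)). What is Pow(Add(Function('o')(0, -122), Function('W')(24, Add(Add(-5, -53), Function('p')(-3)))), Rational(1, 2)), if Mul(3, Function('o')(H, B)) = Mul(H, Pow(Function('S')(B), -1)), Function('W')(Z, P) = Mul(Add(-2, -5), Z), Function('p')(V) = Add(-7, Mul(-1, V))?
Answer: Mul(2, I, Pow(42, Rational(1, 2))) ≈ Mul(12.961, I)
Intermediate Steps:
Function('W')(Z, P) = Mul(-7, Z)
Function('o')(H, B) = Mul(Rational(1, 3), H, Pow(Add(-6, B), Rational(-1, 2))) (Function('o')(H, B) = Mul(Rational(1, 3), Mul(H, Pow(Pow(Add(-6, B), Rational(1, 2)), -1))) = Mul(Rational(1, 3), Mul(H, Pow(Add(-6, B), Rational(-1, 2)))) = Mul(Rational(1, 3), H, Pow(Add(-6, B), Rational(-1, 2))))
Pow(Add(Function('o')(0, -122), Function('W')(24, Add(Add(-5, -53), Function('p')(-3)))), Rational(1, 2)) = Pow(Add(Mul(Rational(1, 3), 0, Pow(Add(-6, -122), Rational(-1, 2))), Mul(-7, 24)), Rational(1, 2)) = Pow(Add(Mul(Rational(1, 3), 0, Pow(-128, Rational(-1, 2))), -168), Rational(1, 2)) = Pow(Add(Mul(Rational(1, 3), 0, Mul(Rational(-1, 16), I, Pow(2, Rational(1, 2)))), -168), Rational(1, 2)) = Pow(Add(0, -168), Rational(1, 2)) = Pow(-168, Rational(1, 2)) = Mul(2, I, Pow(42, Rational(1, 2)))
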